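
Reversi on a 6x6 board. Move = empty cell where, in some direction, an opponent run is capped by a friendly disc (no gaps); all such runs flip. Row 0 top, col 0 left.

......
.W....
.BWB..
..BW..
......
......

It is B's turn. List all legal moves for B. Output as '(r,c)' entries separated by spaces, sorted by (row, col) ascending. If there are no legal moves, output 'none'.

Answer: (0,1) (1,2) (3,4) (4,3)

Derivation:
(0,0): no bracket -> illegal
(0,1): flips 1 -> legal
(0,2): no bracket -> illegal
(1,0): no bracket -> illegal
(1,2): flips 1 -> legal
(1,3): no bracket -> illegal
(2,0): no bracket -> illegal
(2,4): no bracket -> illegal
(3,1): no bracket -> illegal
(3,4): flips 1 -> legal
(4,2): no bracket -> illegal
(4,3): flips 1 -> legal
(4,4): no bracket -> illegal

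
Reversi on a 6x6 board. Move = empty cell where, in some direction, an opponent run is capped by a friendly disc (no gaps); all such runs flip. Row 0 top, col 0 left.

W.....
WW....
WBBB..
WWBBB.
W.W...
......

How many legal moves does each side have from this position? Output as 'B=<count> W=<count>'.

-- B to move --
(0,1): flips 1 -> legal
(0,2): no bracket -> illegal
(1,2): no bracket -> illegal
(4,1): flips 1 -> legal
(4,3): no bracket -> illegal
(5,0): no bracket -> illegal
(5,1): flips 1 -> legal
(5,2): flips 1 -> legal
(5,3): no bracket -> illegal
B mobility = 4
-- W to move --
(1,2): flips 3 -> legal
(1,3): flips 1 -> legal
(1,4): no bracket -> illegal
(2,4): flips 4 -> legal
(2,5): no bracket -> illegal
(3,5): flips 3 -> legal
(4,1): no bracket -> illegal
(4,3): flips 2 -> legal
(4,4): flips 2 -> legal
(4,5): no bracket -> illegal
W mobility = 6

Answer: B=4 W=6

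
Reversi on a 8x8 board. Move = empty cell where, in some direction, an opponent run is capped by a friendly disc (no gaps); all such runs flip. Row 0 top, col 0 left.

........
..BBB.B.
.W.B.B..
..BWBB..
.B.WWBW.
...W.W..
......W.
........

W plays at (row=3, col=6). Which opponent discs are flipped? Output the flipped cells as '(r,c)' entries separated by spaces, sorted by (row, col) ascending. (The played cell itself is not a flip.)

Dir NW: opp run (2,5) (1,4), next='.' -> no flip
Dir N: first cell '.' (not opp) -> no flip
Dir NE: first cell '.' (not opp) -> no flip
Dir W: opp run (3,5) (3,4) capped by W -> flip
Dir E: first cell '.' (not opp) -> no flip
Dir SW: opp run (4,5), next='.' -> no flip
Dir S: first cell 'W' (not opp) -> no flip
Dir SE: first cell '.' (not opp) -> no flip

Answer: (3,4) (3,5)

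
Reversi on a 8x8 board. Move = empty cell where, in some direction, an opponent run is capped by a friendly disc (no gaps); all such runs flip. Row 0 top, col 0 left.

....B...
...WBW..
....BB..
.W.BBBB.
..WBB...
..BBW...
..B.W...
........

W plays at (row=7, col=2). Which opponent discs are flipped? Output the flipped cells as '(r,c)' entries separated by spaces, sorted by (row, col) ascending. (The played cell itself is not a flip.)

Answer: (5,2) (6,2)

Derivation:
Dir NW: first cell '.' (not opp) -> no flip
Dir N: opp run (6,2) (5,2) capped by W -> flip
Dir NE: first cell '.' (not opp) -> no flip
Dir W: first cell '.' (not opp) -> no flip
Dir E: first cell '.' (not opp) -> no flip
Dir SW: edge -> no flip
Dir S: edge -> no flip
Dir SE: edge -> no flip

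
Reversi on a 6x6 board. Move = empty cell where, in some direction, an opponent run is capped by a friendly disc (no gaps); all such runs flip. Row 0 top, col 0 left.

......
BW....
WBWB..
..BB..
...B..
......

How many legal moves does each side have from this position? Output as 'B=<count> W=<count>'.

-- B to move --
(0,0): flips 2 -> legal
(0,1): flips 1 -> legal
(0,2): no bracket -> illegal
(1,2): flips 2 -> legal
(1,3): no bracket -> illegal
(3,0): flips 1 -> legal
(3,1): no bracket -> illegal
B mobility = 4
-- W to move --
(0,0): flips 1 -> legal
(0,1): no bracket -> illegal
(1,2): no bracket -> illegal
(1,3): no bracket -> illegal
(1,4): no bracket -> illegal
(2,4): flips 1 -> legal
(3,0): no bracket -> illegal
(3,1): flips 1 -> legal
(3,4): no bracket -> illegal
(4,1): no bracket -> illegal
(4,2): flips 1 -> legal
(4,4): flips 1 -> legal
(5,2): no bracket -> illegal
(5,3): no bracket -> illegal
(5,4): no bracket -> illegal
W mobility = 5

Answer: B=4 W=5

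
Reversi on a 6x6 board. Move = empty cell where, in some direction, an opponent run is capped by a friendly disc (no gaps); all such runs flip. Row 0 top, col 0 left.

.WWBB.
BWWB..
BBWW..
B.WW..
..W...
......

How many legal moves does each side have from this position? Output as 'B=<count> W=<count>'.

-- B to move --
(0,0): flips 2 -> legal
(1,4): no bracket -> illegal
(2,4): flips 2 -> legal
(3,1): flips 1 -> legal
(3,4): no bracket -> illegal
(4,1): no bracket -> illegal
(4,3): flips 3 -> legal
(4,4): no bracket -> illegal
(5,1): no bracket -> illegal
(5,2): no bracket -> illegal
(5,3): no bracket -> illegal
B mobility = 4
-- W to move --
(0,0): no bracket -> illegal
(0,5): flips 2 -> legal
(1,4): flips 1 -> legal
(1,5): no bracket -> illegal
(2,4): flips 1 -> legal
(3,1): flips 1 -> legal
(4,0): no bracket -> illegal
(4,1): no bracket -> illegal
W mobility = 4

Answer: B=4 W=4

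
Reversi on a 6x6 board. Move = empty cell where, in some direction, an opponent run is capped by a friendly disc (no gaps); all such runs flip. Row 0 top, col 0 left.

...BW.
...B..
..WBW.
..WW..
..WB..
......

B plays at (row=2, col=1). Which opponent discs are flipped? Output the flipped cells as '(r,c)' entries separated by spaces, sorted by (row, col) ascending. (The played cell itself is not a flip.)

Answer: (2,2) (3,2)

Derivation:
Dir NW: first cell '.' (not opp) -> no flip
Dir N: first cell '.' (not opp) -> no flip
Dir NE: first cell '.' (not opp) -> no flip
Dir W: first cell '.' (not opp) -> no flip
Dir E: opp run (2,2) capped by B -> flip
Dir SW: first cell '.' (not opp) -> no flip
Dir S: first cell '.' (not opp) -> no flip
Dir SE: opp run (3,2) capped by B -> flip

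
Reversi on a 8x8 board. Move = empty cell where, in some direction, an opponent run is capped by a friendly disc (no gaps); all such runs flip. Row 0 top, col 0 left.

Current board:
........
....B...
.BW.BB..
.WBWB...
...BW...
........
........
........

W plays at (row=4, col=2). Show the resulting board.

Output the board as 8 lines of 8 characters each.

Answer: ........
....B...
.BW.BB..
.WWWB...
..WWW...
........
........
........

Derivation:
Place W at (4,2); scan 8 dirs for brackets.
Dir NW: first cell 'W' (not opp) -> no flip
Dir N: opp run (3,2) capped by W -> flip
Dir NE: first cell 'W' (not opp) -> no flip
Dir W: first cell '.' (not opp) -> no flip
Dir E: opp run (4,3) capped by W -> flip
Dir SW: first cell '.' (not opp) -> no flip
Dir S: first cell '.' (not opp) -> no flip
Dir SE: first cell '.' (not opp) -> no flip
All flips: (3,2) (4,3)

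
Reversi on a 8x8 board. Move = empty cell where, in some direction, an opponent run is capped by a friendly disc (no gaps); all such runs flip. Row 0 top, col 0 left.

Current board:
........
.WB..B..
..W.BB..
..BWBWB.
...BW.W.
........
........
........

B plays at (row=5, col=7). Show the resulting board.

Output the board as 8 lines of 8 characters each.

Answer: ........
.WB..B..
..W.BB..
..BWBBB.
...BW.B.
.......B
........
........

Derivation:
Place B at (5,7); scan 8 dirs for brackets.
Dir NW: opp run (4,6) (3,5) capped by B -> flip
Dir N: first cell '.' (not opp) -> no flip
Dir NE: edge -> no flip
Dir W: first cell '.' (not opp) -> no flip
Dir E: edge -> no flip
Dir SW: first cell '.' (not opp) -> no flip
Dir S: first cell '.' (not opp) -> no flip
Dir SE: edge -> no flip
All flips: (3,5) (4,6)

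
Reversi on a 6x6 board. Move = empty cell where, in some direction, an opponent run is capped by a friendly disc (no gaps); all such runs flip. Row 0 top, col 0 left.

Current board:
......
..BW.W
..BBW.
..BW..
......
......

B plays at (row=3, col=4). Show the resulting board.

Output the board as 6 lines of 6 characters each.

Answer: ......
..BW.W
..BBW.
..BBB.
......
......

Derivation:
Place B at (3,4); scan 8 dirs for brackets.
Dir NW: first cell 'B' (not opp) -> no flip
Dir N: opp run (2,4), next='.' -> no flip
Dir NE: first cell '.' (not opp) -> no flip
Dir W: opp run (3,3) capped by B -> flip
Dir E: first cell '.' (not opp) -> no flip
Dir SW: first cell '.' (not opp) -> no flip
Dir S: first cell '.' (not opp) -> no flip
Dir SE: first cell '.' (not opp) -> no flip
All flips: (3,3)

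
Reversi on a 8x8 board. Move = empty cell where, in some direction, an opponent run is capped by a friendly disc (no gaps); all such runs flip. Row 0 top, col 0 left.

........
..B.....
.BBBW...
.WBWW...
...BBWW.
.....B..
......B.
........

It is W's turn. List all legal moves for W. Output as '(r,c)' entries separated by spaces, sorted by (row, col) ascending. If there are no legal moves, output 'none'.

Answer: (0,1) (1,1) (1,3) (2,0) (4,2) (5,2) (5,3) (5,4) (6,4) (6,5) (7,7)

Derivation:
(0,1): flips 2 -> legal
(0,2): no bracket -> illegal
(0,3): no bracket -> illegal
(1,0): no bracket -> illegal
(1,1): flips 2 -> legal
(1,3): flips 2 -> legal
(1,4): no bracket -> illegal
(2,0): flips 3 -> legal
(3,0): no bracket -> illegal
(3,5): no bracket -> illegal
(4,1): no bracket -> illegal
(4,2): flips 2 -> legal
(5,2): flips 1 -> legal
(5,3): flips 1 -> legal
(5,4): flips 1 -> legal
(5,6): no bracket -> illegal
(5,7): no bracket -> illegal
(6,4): flips 1 -> legal
(6,5): flips 1 -> legal
(6,7): no bracket -> illegal
(7,5): no bracket -> illegal
(7,6): no bracket -> illegal
(7,7): flips 3 -> legal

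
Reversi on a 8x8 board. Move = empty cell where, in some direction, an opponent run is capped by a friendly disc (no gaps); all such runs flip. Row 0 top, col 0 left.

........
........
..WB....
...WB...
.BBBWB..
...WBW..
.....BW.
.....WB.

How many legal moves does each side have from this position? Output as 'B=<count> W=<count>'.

Answer: B=9 W=9

Derivation:
-- B to move --
(1,1): no bracket -> illegal
(1,2): no bracket -> illegal
(1,3): no bracket -> illegal
(2,1): flips 1 -> legal
(2,4): flips 1 -> legal
(3,1): no bracket -> illegal
(3,2): flips 1 -> legal
(3,5): no bracket -> illegal
(4,6): no bracket -> illegal
(5,2): flips 1 -> legal
(5,6): flips 2 -> legal
(5,7): no bracket -> illegal
(6,2): no bracket -> illegal
(6,3): flips 1 -> legal
(6,4): flips 1 -> legal
(6,7): flips 1 -> legal
(7,4): flips 1 -> legal
(7,7): no bracket -> illegal
B mobility = 9
-- W to move --
(1,2): no bracket -> illegal
(1,3): flips 1 -> legal
(1,4): no bracket -> illegal
(2,4): flips 2 -> legal
(2,5): no bracket -> illegal
(3,0): no bracket -> illegal
(3,1): flips 1 -> legal
(3,2): no bracket -> illegal
(3,5): flips 2 -> legal
(3,6): no bracket -> illegal
(4,0): flips 3 -> legal
(4,6): flips 1 -> legal
(5,0): no bracket -> illegal
(5,1): flips 1 -> legal
(5,2): no bracket -> illegal
(5,6): no bracket -> illegal
(6,3): no bracket -> illegal
(6,4): flips 2 -> legal
(6,7): no bracket -> illegal
(7,4): no bracket -> illegal
(7,7): flips 1 -> legal
W mobility = 9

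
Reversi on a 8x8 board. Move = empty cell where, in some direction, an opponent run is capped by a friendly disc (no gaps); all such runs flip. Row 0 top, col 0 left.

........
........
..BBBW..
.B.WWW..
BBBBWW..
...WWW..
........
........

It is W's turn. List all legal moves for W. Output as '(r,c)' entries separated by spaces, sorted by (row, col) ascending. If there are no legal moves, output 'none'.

Answer: (1,1) (1,2) (1,3) (1,4) (1,5) (2,0) (2,1) (3,2) (5,1) (5,2)

Derivation:
(1,1): flips 1 -> legal
(1,2): flips 1 -> legal
(1,3): flips 2 -> legal
(1,4): flips 1 -> legal
(1,5): flips 1 -> legal
(2,0): flips 2 -> legal
(2,1): flips 3 -> legal
(3,0): no bracket -> illegal
(3,2): flips 1 -> legal
(5,0): no bracket -> illegal
(5,1): flips 1 -> legal
(5,2): flips 1 -> legal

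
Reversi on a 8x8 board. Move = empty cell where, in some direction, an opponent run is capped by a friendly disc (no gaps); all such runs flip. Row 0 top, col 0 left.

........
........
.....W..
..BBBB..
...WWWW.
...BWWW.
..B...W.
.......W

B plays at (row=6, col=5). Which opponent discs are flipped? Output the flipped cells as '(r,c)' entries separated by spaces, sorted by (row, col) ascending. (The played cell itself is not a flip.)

Answer: (4,3) (4,5) (5,4) (5,5)

Derivation:
Dir NW: opp run (5,4) (4,3) capped by B -> flip
Dir N: opp run (5,5) (4,5) capped by B -> flip
Dir NE: opp run (5,6), next='.' -> no flip
Dir W: first cell '.' (not opp) -> no flip
Dir E: opp run (6,6), next='.' -> no flip
Dir SW: first cell '.' (not opp) -> no flip
Dir S: first cell '.' (not opp) -> no flip
Dir SE: first cell '.' (not opp) -> no flip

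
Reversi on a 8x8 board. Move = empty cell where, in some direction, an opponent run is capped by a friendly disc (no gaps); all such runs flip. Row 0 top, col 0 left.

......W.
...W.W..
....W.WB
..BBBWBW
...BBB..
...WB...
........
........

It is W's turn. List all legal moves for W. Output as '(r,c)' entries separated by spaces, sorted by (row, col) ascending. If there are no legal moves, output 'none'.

(1,6): no bracket -> illegal
(1,7): flips 1 -> legal
(2,1): no bracket -> illegal
(2,2): no bracket -> illegal
(2,3): flips 2 -> legal
(2,5): no bracket -> illegal
(3,1): flips 3 -> legal
(4,1): no bracket -> illegal
(4,2): flips 1 -> legal
(4,6): flips 1 -> legal
(4,7): no bracket -> illegal
(5,2): no bracket -> illegal
(5,5): flips 2 -> legal
(5,6): no bracket -> illegal
(6,3): no bracket -> illegal
(6,4): flips 3 -> legal
(6,5): no bracket -> illegal

Answer: (1,7) (2,3) (3,1) (4,2) (4,6) (5,5) (6,4)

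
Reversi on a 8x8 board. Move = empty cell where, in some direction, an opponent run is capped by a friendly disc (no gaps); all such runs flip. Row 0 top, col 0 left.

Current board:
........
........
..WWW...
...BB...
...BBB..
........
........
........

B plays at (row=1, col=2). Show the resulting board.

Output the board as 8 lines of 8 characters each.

Place B at (1,2); scan 8 dirs for brackets.
Dir NW: first cell '.' (not opp) -> no flip
Dir N: first cell '.' (not opp) -> no flip
Dir NE: first cell '.' (not opp) -> no flip
Dir W: first cell '.' (not opp) -> no flip
Dir E: first cell '.' (not opp) -> no flip
Dir SW: first cell '.' (not opp) -> no flip
Dir S: opp run (2,2), next='.' -> no flip
Dir SE: opp run (2,3) capped by B -> flip
All flips: (2,3)

Answer: ........
..B.....
..WBW...
...BB...
...BBB..
........
........
........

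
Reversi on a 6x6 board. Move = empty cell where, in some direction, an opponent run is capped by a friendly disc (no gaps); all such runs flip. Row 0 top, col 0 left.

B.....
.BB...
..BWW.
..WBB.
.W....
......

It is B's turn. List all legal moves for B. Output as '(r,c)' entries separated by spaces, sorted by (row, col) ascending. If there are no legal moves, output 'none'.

Answer: (1,3) (1,4) (1,5) (2,5) (3,1) (4,2)

Derivation:
(1,3): flips 1 -> legal
(1,4): flips 1 -> legal
(1,5): flips 1 -> legal
(2,1): no bracket -> illegal
(2,5): flips 2 -> legal
(3,0): no bracket -> illegal
(3,1): flips 1 -> legal
(3,5): no bracket -> illegal
(4,0): no bracket -> illegal
(4,2): flips 1 -> legal
(4,3): no bracket -> illegal
(5,0): no bracket -> illegal
(5,1): no bracket -> illegal
(5,2): no bracket -> illegal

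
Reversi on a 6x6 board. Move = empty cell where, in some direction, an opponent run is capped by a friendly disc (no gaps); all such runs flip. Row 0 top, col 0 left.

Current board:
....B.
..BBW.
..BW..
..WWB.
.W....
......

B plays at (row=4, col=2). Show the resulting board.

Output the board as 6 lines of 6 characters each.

Place B at (4,2); scan 8 dirs for brackets.
Dir NW: first cell '.' (not opp) -> no flip
Dir N: opp run (3,2) capped by B -> flip
Dir NE: opp run (3,3), next='.' -> no flip
Dir W: opp run (4,1), next='.' -> no flip
Dir E: first cell '.' (not opp) -> no flip
Dir SW: first cell '.' (not opp) -> no flip
Dir S: first cell '.' (not opp) -> no flip
Dir SE: first cell '.' (not opp) -> no flip
All flips: (3,2)

Answer: ....B.
..BBW.
..BW..
..BWB.
.WB...
......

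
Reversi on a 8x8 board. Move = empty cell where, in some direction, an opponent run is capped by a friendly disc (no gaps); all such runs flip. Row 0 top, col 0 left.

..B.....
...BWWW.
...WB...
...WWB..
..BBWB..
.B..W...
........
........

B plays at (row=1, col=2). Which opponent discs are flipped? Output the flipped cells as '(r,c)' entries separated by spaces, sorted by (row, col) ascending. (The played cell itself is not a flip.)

Answer: (2,3) (3,4)

Derivation:
Dir NW: first cell '.' (not opp) -> no flip
Dir N: first cell 'B' (not opp) -> no flip
Dir NE: first cell '.' (not opp) -> no flip
Dir W: first cell '.' (not opp) -> no flip
Dir E: first cell 'B' (not opp) -> no flip
Dir SW: first cell '.' (not opp) -> no flip
Dir S: first cell '.' (not opp) -> no flip
Dir SE: opp run (2,3) (3,4) capped by B -> flip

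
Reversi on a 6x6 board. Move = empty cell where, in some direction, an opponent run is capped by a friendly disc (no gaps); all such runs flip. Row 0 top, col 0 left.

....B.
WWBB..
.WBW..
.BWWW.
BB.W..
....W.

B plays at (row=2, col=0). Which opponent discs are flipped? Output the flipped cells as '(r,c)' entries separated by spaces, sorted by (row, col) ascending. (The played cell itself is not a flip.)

Answer: (2,1)

Derivation:
Dir NW: edge -> no flip
Dir N: opp run (1,0), next='.' -> no flip
Dir NE: opp run (1,1), next='.' -> no flip
Dir W: edge -> no flip
Dir E: opp run (2,1) capped by B -> flip
Dir SW: edge -> no flip
Dir S: first cell '.' (not opp) -> no flip
Dir SE: first cell 'B' (not opp) -> no flip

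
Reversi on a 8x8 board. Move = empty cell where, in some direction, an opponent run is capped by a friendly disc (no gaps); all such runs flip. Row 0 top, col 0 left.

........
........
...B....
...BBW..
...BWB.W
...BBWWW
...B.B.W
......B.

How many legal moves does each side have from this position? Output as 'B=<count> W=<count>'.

Answer: B=4 W=11

Derivation:
-- B to move --
(2,4): no bracket -> illegal
(2,5): flips 1 -> legal
(2,6): flips 2 -> legal
(3,6): flips 1 -> legal
(3,7): no bracket -> illegal
(4,6): no bracket -> illegal
(6,4): no bracket -> illegal
(6,6): flips 2 -> legal
(7,7): no bracket -> illegal
B mobility = 4
-- W to move --
(1,2): flips 3 -> legal
(1,3): no bracket -> illegal
(1,4): no bracket -> illegal
(2,2): flips 1 -> legal
(2,4): flips 1 -> legal
(2,5): no bracket -> illegal
(3,2): flips 2 -> legal
(3,6): no bracket -> illegal
(4,2): flips 1 -> legal
(4,6): flips 1 -> legal
(5,2): flips 2 -> legal
(6,2): flips 1 -> legal
(6,4): flips 1 -> legal
(6,6): no bracket -> illegal
(7,2): no bracket -> illegal
(7,3): no bracket -> illegal
(7,4): flips 1 -> legal
(7,5): flips 1 -> legal
(7,7): no bracket -> illegal
W mobility = 11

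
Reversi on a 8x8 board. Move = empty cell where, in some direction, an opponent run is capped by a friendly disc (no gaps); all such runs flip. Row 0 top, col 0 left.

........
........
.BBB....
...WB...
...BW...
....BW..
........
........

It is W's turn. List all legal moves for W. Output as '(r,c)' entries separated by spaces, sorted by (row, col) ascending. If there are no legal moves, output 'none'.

Answer: (1,1) (1,3) (2,4) (3,5) (4,2) (5,3) (6,4)

Derivation:
(1,0): no bracket -> illegal
(1,1): flips 1 -> legal
(1,2): no bracket -> illegal
(1,3): flips 1 -> legal
(1,4): no bracket -> illegal
(2,0): no bracket -> illegal
(2,4): flips 1 -> legal
(2,5): no bracket -> illegal
(3,0): no bracket -> illegal
(3,1): no bracket -> illegal
(3,2): no bracket -> illegal
(3,5): flips 1 -> legal
(4,2): flips 1 -> legal
(4,5): no bracket -> illegal
(5,2): no bracket -> illegal
(5,3): flips 2 -> legal
(6,3): no bracket -> illegal
(6,4): flips 1 -> legal
(6,5): no bracket -> illegal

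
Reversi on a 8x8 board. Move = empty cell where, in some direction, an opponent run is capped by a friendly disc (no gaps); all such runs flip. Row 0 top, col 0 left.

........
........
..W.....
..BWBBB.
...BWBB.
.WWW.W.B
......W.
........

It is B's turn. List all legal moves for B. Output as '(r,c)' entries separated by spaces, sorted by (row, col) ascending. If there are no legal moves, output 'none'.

(1,1): no bracket -> illegal
(1,2): flips 1 -> legal
(1,3): no bracket -> illegal
(2,1): no bracket -> illegal
(2,3): flips 1 -> legal
(2,4): no bracket -> illegal
(3,1): no bracket -> illegal
(4,0): no bracket -> illegal
(4,1): no bracket -> illegal
(4,2): no bracket -> illegal
(5,0): no bracket -> illegal
(5,4): flips 1 -> legal
(5,6): no bracket -> illegal
(6,0): no bracket -> illegal
(6,1): flips 1 -> legal
(6,2): flips 2 -> legal
(6,3): flips 1 -> legal
(6,4): flips 1 -> legal
(6,5): flips 1 -> legal
(6,7): no bracket -> illegal
(7,5): flips 1 -> legal
(7,6): no bracket -> illegal
(7,7): no bracket -> illegal

Answer: (1,2) (2,3) (5,4) (6,1) (6,2) (6,3) (6,4) (6,5) (7,5)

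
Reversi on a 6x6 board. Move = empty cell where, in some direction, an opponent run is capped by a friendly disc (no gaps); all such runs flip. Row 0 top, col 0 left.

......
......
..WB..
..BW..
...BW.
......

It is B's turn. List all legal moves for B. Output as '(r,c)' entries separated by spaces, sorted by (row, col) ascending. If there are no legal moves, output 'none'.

Answer: (1,2) (2,1) (3,4) (4,5)

Derivation:
(1,1): no bracket -> illegal
(1,2): flips 1 -> legal
(1,3): no bracket -> illegal
(2,1): flips 1 -> legal
(2,4): no bracket -> illegal
(3,1): no bracket -> illegal
(3,4): flips 1 -> legal
(3,5): no bracket -> illegal
(4,2): no bracket -> illegal
(4,5): flips 1 -> legal
(5,3): no bracket -> illegal
(5,4): no bracket -> illegal
(5,5): no bracket -> illegal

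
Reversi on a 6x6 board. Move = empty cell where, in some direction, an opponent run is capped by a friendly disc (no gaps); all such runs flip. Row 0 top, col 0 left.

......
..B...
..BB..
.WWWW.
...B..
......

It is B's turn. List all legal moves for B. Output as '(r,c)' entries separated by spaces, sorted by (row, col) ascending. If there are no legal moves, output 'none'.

Answer: (2,1) (2,5) (4,0) (4,1) (4,2) (4,4) (4,5)

Derivation:
(2,0): no bracket -> illegal
(2,1): flips 1 -> legal
(2,4): no bracket -> illegal
(2,5): flips 1 -> legal
(3,0): no bracket -> illegal
(3,5): no bracket -> illegal
(4,0): flips 1 -> legal
(4,1): flips 1 -> legal
(4,2): flips 1 -> legal
(4,4): flips 1 -> legal
(4,5): flips 1 -> legal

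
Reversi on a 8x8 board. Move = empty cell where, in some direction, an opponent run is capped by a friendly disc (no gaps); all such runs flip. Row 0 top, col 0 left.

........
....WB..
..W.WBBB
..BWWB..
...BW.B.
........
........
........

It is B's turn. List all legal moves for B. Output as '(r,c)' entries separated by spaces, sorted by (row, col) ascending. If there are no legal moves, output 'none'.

Answer: (0,3) (1,2) (1,3) (2,3) (4,2) (4,5) (5,3)

Derivation:
(0,3): flips 1 -> legal
(0,4): no bracket -> illegal
(0,5): no bracket -> illegal
(1,1): no bracket -> illegal
(1,2): flips 1 -> legal
(1,3): flips 2 -> legal
(2,1): no bracket -> illegal
(2,3): flips 2 -> legal
(3,1): no bracket -> illegal
(4,2): flips 2 -> legal
(4,5): flips 1 -> legal
(5,3): flips 1 -> legal
(5,4): no bracket -> illegal
(5,5): no bracket -> illegal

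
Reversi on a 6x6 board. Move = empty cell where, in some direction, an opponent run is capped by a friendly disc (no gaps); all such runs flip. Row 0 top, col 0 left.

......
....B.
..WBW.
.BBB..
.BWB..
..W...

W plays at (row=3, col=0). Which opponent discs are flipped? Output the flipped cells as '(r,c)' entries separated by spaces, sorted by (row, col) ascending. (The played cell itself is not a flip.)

Answer: (4,1)

Derivation:
Dir NW: edge -> no flip
Dir N: first cell '.' (not opp) -> no flip
Dir NE: first cell '.' (not opp) -> no flip
Dir W: edge -> no flip
Dir E: opp run (3,1) (3,2) (3,3), next='.' -> no flip
Dir SW: edge -> no flip
Dir S: first cell '.' (not opp) -> no flip
Dir SE: opp run (4,1) capped by W -> flip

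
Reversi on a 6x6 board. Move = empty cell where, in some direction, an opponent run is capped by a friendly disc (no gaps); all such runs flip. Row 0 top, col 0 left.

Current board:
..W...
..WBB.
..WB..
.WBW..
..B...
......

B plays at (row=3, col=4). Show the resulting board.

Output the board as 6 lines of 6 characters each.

Answer: ..W...
..WBB.
..WB..
.WBBB.
..B...
......

Derivation:
Place B at (3,4); scan 8 dirs for brackets.
Dir NW: first cell 'B' (not opp) -> no flip
Dir N: first cell '.' (not opp) -> no flip
Dir NE: first cell '.' (not opp) -> no flip
Dir W: opp run (3,3) capped by B -> flip
Dir E: first cell '.' (not opp) -> no flip
Dir SW: first cell '.' (not opp) -> no flip
Dir S: first cell '.' (not opp) -> no flip
Dir SE: first cell '.' (not opp) -> no flip
All flips: (3,3)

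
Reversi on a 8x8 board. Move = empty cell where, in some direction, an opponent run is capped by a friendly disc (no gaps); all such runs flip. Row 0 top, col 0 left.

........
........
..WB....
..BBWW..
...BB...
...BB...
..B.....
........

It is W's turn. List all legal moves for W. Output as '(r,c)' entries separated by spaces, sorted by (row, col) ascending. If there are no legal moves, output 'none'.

(1,2): flips 1 -> legal
(1,3): no bracket -> illegal
(1,4): no bracket -> illegal
(2,1): no bracket -> illegal
(2,4): flips 1 -> legal
(3,1): flips 2 -> legal
(4,1): no bracket -> illegal
(4,2): flips 1 -> legal
(4,5): no bracket -> illegal
(5,1): no bracket -> illegal
(5,2): flips 1 -> legal
(5,5): flips 2 -> legal
(6,1): no bracket -> illegal
(6,3): no bracket -> illegal
(6,4): flips 2 -> legal
(6,5): no bracket -> illegal
(7,1): flips 3 -> legal
(7,2): no bracket -> illegal
(7,3): no bracket -> illegal

Answer: (1,2) (2,4) (3,1) (4,2) (5,2) (5,5) (6,4) (7,1)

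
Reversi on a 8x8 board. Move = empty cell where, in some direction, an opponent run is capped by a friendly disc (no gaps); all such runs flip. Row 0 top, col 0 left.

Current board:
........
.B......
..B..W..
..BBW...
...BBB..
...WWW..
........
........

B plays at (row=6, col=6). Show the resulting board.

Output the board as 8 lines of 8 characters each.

Place B at (6,6); scan 8 dirs for brackets.
Dir NW: opp run (5,5) capped by B -> flip
Dir N: first cell '.' (not opp) -> no flip
Dir NE: first cell '.' (not opp) -> no flip
Dir W: first cell '.' (not opp) -> no flip
Dir E: first cell '.' (not opp) -> no flip
Dir SW: first cell '.' (not opp) -> no flip
Dir S: first cell '.' (not opp) -> no flip
Dir SE: first cell '.' (not opp) -> no flip
All flips: (5,5)

Answer: ........
.B......
..B..W..
..BBW...
...BBB..
...WWB..
......B.
........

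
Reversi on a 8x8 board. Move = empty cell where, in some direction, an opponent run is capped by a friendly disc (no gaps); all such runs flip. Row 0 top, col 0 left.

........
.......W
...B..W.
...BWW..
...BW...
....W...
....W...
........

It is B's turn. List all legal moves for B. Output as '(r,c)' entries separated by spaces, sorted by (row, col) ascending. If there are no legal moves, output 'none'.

Answer: (2,5) (3,6) (4,5) (5,5) (6,5)

Derivation:
(0,6): no bracket -> illegal
(0,7): no bracket -> illegal
(1,5): no bracket -> illegal
(1,6): no bracket -> illegal
(2,4): no bracket -> illegal
(2,5): flips 1 -> legal
(2,7): no bracket -> illegal
(3,6): flips 2 -> legal
(3,7): no bracket -> illegal
(4,5): flips 2 -> legal
(4,6): no bracket -> illegal
(5,3): no bracket -> illegal
(5,5): flips 1 -> legal
(6,3): no bracket -> illegal
(6,5): flips 1 -> legal
(7,3): no bracket -> illegal
(7,4): no bracket -> illegal
(7,5): no bracket -> illegal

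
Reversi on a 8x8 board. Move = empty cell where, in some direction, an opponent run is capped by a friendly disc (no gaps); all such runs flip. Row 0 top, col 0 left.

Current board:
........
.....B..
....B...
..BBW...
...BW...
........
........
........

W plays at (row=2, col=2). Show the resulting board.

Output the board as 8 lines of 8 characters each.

Answer: ........
.....B..
..W.B...
..BWW...
...BW...
........
........
........

Derivation:
Place W at (2,2); scan 8 dirs for brackets.
Dir NW: first cell '.' (not opp) -> no flip
Dir N: first cell '.' (not opp) -> no flip
Dir NE: first cell '.' (not opp) -> no flip
Dir W: first cell '.' (not opp) -> no flip
Dir E: first cell '.' (not opp) -> no flip
Dir SW: first cell '.' (not opp) -> no flip
Dir S: opp run (3,2), next='.' -> no flip
Dir SE: opp run (3,3) capped by W -> flip
All flips: (3,3)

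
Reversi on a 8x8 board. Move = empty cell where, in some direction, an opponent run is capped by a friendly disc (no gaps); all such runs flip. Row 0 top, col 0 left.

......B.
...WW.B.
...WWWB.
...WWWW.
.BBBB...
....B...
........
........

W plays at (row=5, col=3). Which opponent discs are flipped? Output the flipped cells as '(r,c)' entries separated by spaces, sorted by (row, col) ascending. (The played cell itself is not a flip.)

Answer: (4,3) (4,4)

Derivation:
Dir NW: opp run (4,2), next='.' -> no flip
Dir N: opp run (4,3) capped by W -> flip
Dir NE: opp run (4,4) capped by W -> flip
Dir W: first cell '.' (not opp) -> no flip
Dir E: opp run (5,4), next='.' -> no flip
Dir SW: first cell '.' (not opp) -> no flip
Dir S: first cell '.' (not opp) -> no flip
Dir SE: first cell '.' (not opp) -> no flip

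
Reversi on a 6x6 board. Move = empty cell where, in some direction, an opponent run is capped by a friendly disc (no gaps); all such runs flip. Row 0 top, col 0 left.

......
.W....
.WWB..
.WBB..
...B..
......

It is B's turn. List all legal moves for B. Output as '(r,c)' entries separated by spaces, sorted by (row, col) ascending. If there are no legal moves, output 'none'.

Answer: (0,0) (1,0) (1,2) (2,0) (3,0)

Derivation:
(0,0): flips 2 -> legal
(0,1): no bracket -> illegal
(0,2): no bracket -> illegal
(1,0): flips 1 -> legal
(1,2): flips 1 -> legal
(1,3): no bracket -> illegal
(2,0): flips 2 -> legal
(3,0): flips 1 -> legal
(4,0): no bracket -> illegal
(4,1): no bracket -> illegal
(4,2): no bracket -> illegal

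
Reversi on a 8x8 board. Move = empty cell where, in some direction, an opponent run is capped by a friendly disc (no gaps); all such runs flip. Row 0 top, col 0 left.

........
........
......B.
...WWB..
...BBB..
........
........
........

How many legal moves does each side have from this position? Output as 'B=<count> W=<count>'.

-- B to move --
(2,2): flips 1 -> legal
(2,3): flips 2 -> legal
(2,4): flips 1 -> legal
(2,5): flips 1 -> legal
(3,2): flips 2 -> legal
(4,2): no bracket -> illegal
B mobility = 5
-- W to move --
(1,5): no bracket -> illegal
(1,6): no bracket -> illegal
(1,7): no bracket -> illegal
(2,4): no bracket -> illegal
(2,5): no bracket -> illegal
(2,7): no bracket -> illegal
(3,2): no bracket -> illegal
(3,6): flips 1 -> legal
(3,7): no bracket -> illegal
(4,2): no bracket -> illegal
(4,6): no bracket -> illegal
(5,2): flips 1 -> legal
(5,3): flips 1 -> legal
(5,4): flips 1 -> legal
(5,5): flips 1 -> legal
(5,6): flips 1 -> legal
W mobility = 6

Answer: B=5 W=6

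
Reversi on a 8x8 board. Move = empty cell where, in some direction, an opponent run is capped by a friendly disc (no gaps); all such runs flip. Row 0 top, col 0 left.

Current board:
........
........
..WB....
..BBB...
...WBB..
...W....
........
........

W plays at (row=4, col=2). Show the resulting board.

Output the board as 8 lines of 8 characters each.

Place W at (4,2); scan 8 dirs for brackets.
Dir NW: first cell '.' (not opp) -> no flip
Dir N: opp run (3,2) capped by W -> flip
Dir NE: opp run (3,3), next='.' -> no flip
Dir W: first cell '.' (not opp) -> no flip
Dir E: first cell 'W' (not opp) -> no flip
Dir SW: first cell '.' (not opp) -> no flip
Dir S: first cell '.' (not opp) -> no flip
Dir SE: first cell 'W' (not opp) -> no flip
All flips: (3,2)

Answer: ........
........
..WB....
..WBB...
..WWBB..
...W....
........
........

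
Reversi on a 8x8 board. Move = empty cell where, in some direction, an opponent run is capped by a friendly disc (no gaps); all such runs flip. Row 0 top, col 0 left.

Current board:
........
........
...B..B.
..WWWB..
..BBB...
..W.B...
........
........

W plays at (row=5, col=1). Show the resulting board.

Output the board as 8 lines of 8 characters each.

Answer: ........
........
...B..B.
..WWWB..
..WBB...
.WW.B...
........
........

Derivation:
Place W at (5,1); scan 8 dirs for brackets.
Dir NW: first cell '.' (not opp) -> no flip
Dir N: first cell '.' (not opp) -> no flip
Dir NE: opp run (4,2) capped by W -> flip
Dir W: first cell '.' (not opp) -> no flip
Dir E: first cell 'W' (not opp) -> no flip
Dir SW: first cell '.' (not opp) -> no flip
Dir S: first cell '.' (not opp) -> no flip
Dir SE: first cell '.' (not opp) -> no flip
All flips: (4,2)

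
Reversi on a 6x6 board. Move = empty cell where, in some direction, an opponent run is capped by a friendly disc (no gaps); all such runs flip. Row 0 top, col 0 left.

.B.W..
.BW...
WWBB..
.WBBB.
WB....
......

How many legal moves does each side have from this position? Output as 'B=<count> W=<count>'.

-- B to move --
(0,2): flips 1 -> legal
(0,4): no bracket -> illegal
(1,0): flips 1 -> legal
(1,3): flips 1 -> legal
(1,4): no bracket -> illegal
(3,0): flips 1 -> legal
(4,2): no bracket -> illegal
(5,0): no bracket -> illegal
(5,1): no bracket -> illegal
B mobility = 4
-- W to move --
(0,0): no bracket -> illegal
(0,2): flips 1 -> legal
(1,0): flips 1 -> legal
(1,3): flips 1 -> legal
(1,4): no bracket -> illegal
(2,4): flips 2 -> legal
(2,5): no bracket -> illegal
(3,0): no bracket -> illegal
(3,5): flips 3 -> legal
(4,2): flips 3 -> legal
(4,3): flips 1 -> legal
(4,4): no bracket -> illegal
(4,5): flips 2 -> legal
(5,0): no bracket -> illegal
(5,1): flips 1 -> legal
(5,2): no bracket -> illegal
W mobility = 9

Answer: B=4 W=9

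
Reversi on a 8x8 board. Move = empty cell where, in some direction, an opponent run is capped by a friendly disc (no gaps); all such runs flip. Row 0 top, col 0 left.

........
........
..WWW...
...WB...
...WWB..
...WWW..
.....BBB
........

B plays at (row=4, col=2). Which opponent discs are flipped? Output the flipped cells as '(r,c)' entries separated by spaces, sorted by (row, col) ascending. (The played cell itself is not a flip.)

Answer: (4,3) (4,4)

Derivation:
Dir NW: first cell '.' (not opp) -> no flip
Dir N: first cell '.' (not opp) -> no flip
Dir NE: opp run (3,3) (2,4), next='.' -> no flip
Dir W: first cell '.' (not opp) -> no flip
Dir E: opp run (4,3) (4,4) capped by B -> flip
Dir SW: first cell '.' (not opp) -> no flip
Dir S: first cell '.' (not opp) -> no flip
Dir SE: opp run (5,3), next='.' -> no flip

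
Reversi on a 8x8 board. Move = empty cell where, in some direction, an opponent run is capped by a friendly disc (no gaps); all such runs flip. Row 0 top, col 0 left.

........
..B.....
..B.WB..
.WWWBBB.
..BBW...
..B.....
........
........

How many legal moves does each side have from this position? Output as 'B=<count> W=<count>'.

-- B to move --
(1,3): flips 1 -> legal
(1,4): flips 1 -> legal
(1,5): flips 2 -> legal
(2,0): flips 1 -> legal
(2,1): flips 1 -> legal
(2,3): flips 2 -> legal
(3,0): flips 3 -> legal
(4,0): flips 1 -> legal
(4,1): no bracket -> illegal
(4,5): flips 1 -> legal
(5,3): flips 1 -> legal
(5,4): flips 1 -> legal
(5,5): flips 2 -> legal
B mobility = 12
-- W to move --
(0,1): no bracket -> illegal
(0,2): flips 2 -> legal
(0,3): no bracket -> illegal
(1,1): flips 1 -> legal
(1,3): flips 1 -> legal
(1,4): no bracket -> illegal
(1,5): no bracket -> illegal
(1,6): no bracket -> illegal
(2,1): no bracket -> illegal
(2,3): no bracket -> illegal
(2,6): flips 2 -> legal
(2,7): no bracket -> illegal
(3,7): flips 3 -> legal
(4,1): flips 2 -> legal
(4,5): no bracket -> illegal
(4,6): flips 1 -> legal
(4,7): no bracket -> illegal
(5,1): flips 1 -> legal
(5,3): flips 2 -> legal
(5,4): flips 1 -> legal
(6,1): no bracket -> illegal
(6,2): flips 2 -> legal
(6,3): no bracket -> illegal
W mobility = 11

Answer: B=12 W=11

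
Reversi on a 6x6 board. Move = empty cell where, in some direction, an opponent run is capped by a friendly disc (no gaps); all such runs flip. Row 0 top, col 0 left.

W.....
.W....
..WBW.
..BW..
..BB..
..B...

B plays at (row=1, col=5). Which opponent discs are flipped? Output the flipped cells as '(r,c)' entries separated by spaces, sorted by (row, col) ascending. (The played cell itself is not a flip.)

Dir NW: first cell '.' (not opp) -> no flip
Dir N: first cell '.' (not opp) -> no flip
Dir NE: edge -> no flip
Dir W: first cell '.' (not opp) -> no flip
Dir E: edge -> no flip
Dir SW: opp run (2,4) (3,3) capped by B -> flip
Dir S: first cell '.' (not opp) -> no flip
Dir SE: edge -> no flip

Answer: (2,4) (3,3)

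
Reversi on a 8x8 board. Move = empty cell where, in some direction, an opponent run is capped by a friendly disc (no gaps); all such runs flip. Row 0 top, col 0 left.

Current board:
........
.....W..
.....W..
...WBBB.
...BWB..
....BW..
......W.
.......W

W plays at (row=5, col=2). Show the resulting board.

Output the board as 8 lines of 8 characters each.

Place W at (5,2); scan 8 dirs for brackets.
Dir NW: first cell '.' (not opp) -> no flip
Dir N: first cell '.' (not opp) -> no flip
Dir NE: opp run (4,3) (3,4) capped by W -> flip
Dir W: first cell '.' (not opp) -> no flip
Dir E: first cell '.' (not opp) -> no flip
Dir SW: first cell '.' (not opp) -> no flip
Dir S: first cell '.' (not opp) -> no flip
Dir SE: first cell '.' (not opp) -> no flip
All flips: (3,4) (4,3)

Answer: ........
.....W..
.....W..
...WWBB.
...WWB..
..W.BW..
......W.
.......W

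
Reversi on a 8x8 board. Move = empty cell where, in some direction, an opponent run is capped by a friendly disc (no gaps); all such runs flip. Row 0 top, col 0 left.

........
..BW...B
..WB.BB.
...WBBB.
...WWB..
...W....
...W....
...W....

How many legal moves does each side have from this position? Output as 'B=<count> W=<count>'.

Answer: B=8 W=6

Derivation:
-- B to move --
(0,2): no bracket -> illegal
(0,3): flips 1 -> legal
(0,4): no bracket -> illegal
(1,1): no bracket -> illegal
(1,4): flips 1 -> legal
(2,1): flips 1 -> legal
(2,4): no bracket -> illegal
(3,1): no bracket -> illegal
(3,2): flips 2 -> legal
(4,2): flips 2 -> legal
(5,2): flips 1 -> legal
(5,4): flips 1 -> legal
(5,5): no bracket -> illegal
(6,2): flips 2 -> legal
(6,4): no bracket -> illegal
(7,2): no bracket -> illegal
(7,4): no bracket -> illegal
B mobility = 8
-- W to move --
(0,1): no bracket -> illegal
(0,2): flips 1 -> legal
(0,3): no bracket -> illegal
(0,6): no bracket -> illegal
(0,7): no bracket -> illegal
(1,1): flips 1 -> legal
(1,4): no bracket -> illegal
(1,5): no bracket -> illegal
(1,6): flips 2 -> legal
(2,1): no bracket -> illegal
(2,4): flips 2 -> legal
(2,7): no bracket -> illegal
(3,2): no bracket -> illegal
(3,7): flips 3 -> legal
(4,6): flips 1 -> legal
(4,7): no bracket -> illegal
(5,4): no bracket -> illegal
(5,5): no bracket -> illegal
(5,6): no bracket -> illegal
W mobility = 6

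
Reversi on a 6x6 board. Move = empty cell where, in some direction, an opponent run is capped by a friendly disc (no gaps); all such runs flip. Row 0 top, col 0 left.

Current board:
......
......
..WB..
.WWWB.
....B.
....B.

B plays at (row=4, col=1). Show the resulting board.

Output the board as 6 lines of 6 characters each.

Answer: ......
......
..WB..
.WBWB.
.B..B.
....B.

Derivation:
Place B at (4,1); scan 8 dirs for brackets.
Dir NW: first cell '.' (not opp) -> no flip
Dir N: opp run (3,1), next='.' -> no flip
Dir NE: opp run (3,2) capped by B -> flip
Dir W: first cell '.' (not opp) -> no flip
Dir E: first cell '.' (not opp) -> no flip
Dir SW: first cell '.' (not opp) -> no flip
Dir S: first cell '.' (not opp) -> no flip
Dir SE: first cell '.' (not opp) -> no flip
All flips: (3,2)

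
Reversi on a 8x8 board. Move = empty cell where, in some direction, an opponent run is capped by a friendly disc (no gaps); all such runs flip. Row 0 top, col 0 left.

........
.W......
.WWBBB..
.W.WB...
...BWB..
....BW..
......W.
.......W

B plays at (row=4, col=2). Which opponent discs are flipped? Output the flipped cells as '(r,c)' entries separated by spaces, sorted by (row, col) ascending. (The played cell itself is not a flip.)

Dir NW: opp run (3,1), next='.' -> no flip
Dir N: first cell '.' (not opp) -> no flip
Dir NE: opp run (3,3) capped by B -> flip
Dir W: first cell '.' (not opp) -> no flip
Dir E: first cell 'B' (not opp) -> no flip
Dir SW: first cell '.' (not opp) -> no flip
Dir S: first cell '.' (not opp) -> no flip
Dir SE: first cell '.' (not opp) -> no flip

Answer: (3,3)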